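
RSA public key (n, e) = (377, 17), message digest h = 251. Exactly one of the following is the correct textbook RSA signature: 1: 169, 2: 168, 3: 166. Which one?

3

Candidate 1: 169^17 mod 377 = 78
Candidate 2: 168^17 mod 377 = 103
Candidate 3: 166^17 mod 377 = 251
  → matches h = 251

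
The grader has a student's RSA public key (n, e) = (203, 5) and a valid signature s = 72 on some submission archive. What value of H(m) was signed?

Squares mod 203: s^1≡72, s^2≡109, s^4≡107
5 = 4 + 1, so s^5 ≡ 107·72 ≡ 193 (mod 203)

193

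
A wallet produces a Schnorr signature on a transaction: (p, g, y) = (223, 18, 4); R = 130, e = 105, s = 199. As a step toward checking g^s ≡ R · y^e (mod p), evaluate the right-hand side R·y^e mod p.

143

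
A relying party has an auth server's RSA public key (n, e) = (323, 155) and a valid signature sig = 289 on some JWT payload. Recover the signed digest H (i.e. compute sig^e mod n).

187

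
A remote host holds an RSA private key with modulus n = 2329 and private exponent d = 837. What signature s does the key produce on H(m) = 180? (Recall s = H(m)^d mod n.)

1162

(H(m))^2 ≡ 180^2 = 32400 ≡ 2123
(H(m))^4 ≡ 2123^2 = 4507129 ≡ 514
(H(m))^8 ≡ 514^2 = 264196 ≡ 1019
(H(m))^16 ≡ 1019^2 = 1038361 ≡ 1956
(H(m))^32 ≡ 1956^2 = 3825936 ≡ 1718
(H(m))^64 ≡ 1718^2 = 2951524 ≡ 681
(H(m))^128 ≡ 681^2 = 463761 ≡ 290
(H(m))^256 ≡ 290^2 = 84100 ≡ 256
(H(m))^512 ≡ 256^2 = 65536 ≡ 324
837 = 512 + 256 + 64 + 4 + 1, so (H(m))^837 ≡ 324·256·681·514·180 ≡ 1162 (mod 2329)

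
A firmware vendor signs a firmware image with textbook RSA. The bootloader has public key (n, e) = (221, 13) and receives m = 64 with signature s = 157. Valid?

no

Squares mod 221: s^1≡157, s^2≡118, s^4≡1, s^8≡1
13 = 8 + 4 + 1, so s^13 ≡ 1·1·157 ≡ 157 (mod 221)
157 ≠ 64, so verification fails.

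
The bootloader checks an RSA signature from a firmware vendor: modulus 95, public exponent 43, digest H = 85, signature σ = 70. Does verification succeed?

fails

σ^2 ≡ 70^2 = 4900 ≡ 55
σ^4 ≡ 55^2 = 3025 ≡ 80
σ^8 ≡ 80^2 = 6400 ≡ 35
σ^16 ≡ 35^2 = 1225 ≡ 85
σ^32 ≡ 85^2 = 7225 ≡ 5
43 = 32 + 8 + 2 + 1, so σ^43 ≡ 5·35·55·70 ≡ 10 (mod 95)
The recovered value 10 does not match the digest 85.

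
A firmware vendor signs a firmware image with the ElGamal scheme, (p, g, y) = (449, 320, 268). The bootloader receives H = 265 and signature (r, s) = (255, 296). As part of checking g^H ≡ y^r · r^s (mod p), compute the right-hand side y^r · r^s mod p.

268^2 = 71824 ≡ 433
268^4 ≡ 433^2 = 187489 ≡ 256
268^8 ≡ 256^2 = 65536 ≡ 431
268^16 ≡ 431^2 = 185761 ≡ 324
268^32 ≡ 324^2 = 104976 ≡ 359
268^64 ≡ 359^2 = 128881 ≡ 18
268^128 ≡ 18^2 = 324
255 = 128 + 64 + 32 + 16 + 8 + 4 + 2 + 1, so 268^255 ≡ 324·18·359·324·431·256·433·268 ≡ 385 (mod 449)
255^2 = 65025 ≡ 369
255^4 ≡ 369^2 = 136161 ≡ 114
255^8 ≡ 114^2 = 12996 ≡ 424
255^16 ≡ 424^2 = 179776 ≡ 176
255^32 ≡ 176^2 = 30976 ≡ 444
255^64 ≡ 444^2 = 197136 ≡ 25
255^128 ≡ 25^2 = 625 ≡ 176
255^256 ≡ 176^2 = 30976 ≡ 444
296 = 256 + 32 + 8, so 255^296 ≡ 444·444·424 ≡ 273 (mod 449)
y^r · r^s ≡ 385·273 = 105105 ≡ 39 (mod 449)

39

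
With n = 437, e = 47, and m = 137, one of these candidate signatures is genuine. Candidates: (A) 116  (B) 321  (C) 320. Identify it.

B

Candidate A: Squares mod 437: 116^1≡116, 116^2≡346, 116^4≡415, 116^8≡47, 116^16≡24, 116^32≡139; 47 = 32 + 8 + 4 + 2 + 1, so 116^47 ≡ 139·47·415·346·116 ≡ 300 (mod 437)
Candidate B: Squares mod 437: 321^1≡321, 321^2≡346, 321^4≡415, 321^8≡47, 321^16≡24, 321^32≡139; 47 = 32 + 8 + 4 + 2 + 1, so 321^47 ≡ 139·47·415·346·321 ≡ 137 (mod 437)
  → matches m = 137
Candidate C: Squares mod 437: 320^1≡320, 320^2≡142, 320^4≡62, 320^8≡348, 320^16≡55, 320^32≡403; 47 = 32 + 8 + 4 + 2 + 1, so 320^47 ≡ 403·348·62·142·320 ≡ 199 (mod 437)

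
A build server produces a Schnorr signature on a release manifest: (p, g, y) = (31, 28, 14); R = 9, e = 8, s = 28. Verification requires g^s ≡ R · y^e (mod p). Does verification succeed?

g^s mod p:
28^2 = 784 ≡ 9
28^4 ≡ 9^2 = 81 ≡ 19
28^8 ≡ 19^2 = 361 ≡ 20
28^16 ≡ 20^2 = 400 ≡ 28
28 = 16 + 8 + 4, so 28^28 ≡ 28·20·19 ≡ 7 (mod 31)
R · y^e mod p:
14^2 = 196 ≡ 10
14^4 ≡ 10^2 = 100 ≡ 7
14^8 ≡ 7^2 = 49 ≡ 18
9·18 = 162 ≡ 7 (mod 31)
7 ≡ 7 (mod 31); signature holds.

passes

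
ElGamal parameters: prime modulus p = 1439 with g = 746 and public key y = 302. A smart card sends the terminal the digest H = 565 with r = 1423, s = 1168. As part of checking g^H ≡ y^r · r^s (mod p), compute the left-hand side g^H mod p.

746^2 = 556516 ≡ 1062
746^4 ≡ 1062^2 = 1127844 ≡ 1107
746^8 ≡ 1107^2 = 1225449 ≡ 860
746^16 ≡ 860^2 = 739600 ≡ 1393
746^32 ≡ 1393^2 = 1940449 ≡ 677
746^64 ≡ 677^2 = 458329 ≡ 727
746^128 ≡ 727^2 = 528529 ≡ 416
746^256 ≡ 416^2 = 173056 ≡ 376
746^512 ≡ 376^2 = 141376 ≡ 354
565 = 512 + 32 + 16 + 4 + 1, so 746^565 ≡ 354·677·1393·1107·746 ≡ 206 (mod 1439)

206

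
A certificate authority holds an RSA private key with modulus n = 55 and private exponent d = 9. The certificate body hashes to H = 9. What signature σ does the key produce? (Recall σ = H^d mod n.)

49

H^2 ≡ 9^2 = 81 ≡ 26
H^4 ≡ 26^2 = 676 ≡ 16
H^8 ≡ 16^2 = 256 ≡ 36
9 = 8 + 1, so H^9 ≡ 36·9 ≡ 49 (mod 55)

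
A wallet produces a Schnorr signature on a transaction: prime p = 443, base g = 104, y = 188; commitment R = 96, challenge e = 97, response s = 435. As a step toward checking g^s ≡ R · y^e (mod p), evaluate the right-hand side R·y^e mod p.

405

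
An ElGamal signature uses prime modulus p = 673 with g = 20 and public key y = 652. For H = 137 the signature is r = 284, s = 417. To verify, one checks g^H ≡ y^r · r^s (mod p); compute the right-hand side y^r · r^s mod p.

248

652^284 mod 673 = 42
284^417 mod 673 = 70
y^r · r^s ≡ 42·70 = 2940 ≡ 248 (mod 673)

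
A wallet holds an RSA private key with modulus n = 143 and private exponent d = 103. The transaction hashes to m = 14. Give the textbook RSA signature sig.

27

m^2 ≡ 14^2 = 196 ≡ 53
m^4 ≡ 53^2 = 2809 ≡ 92
m^8 ≡ 92^2 = 8464 ≡ 27
m^16 ≡ 27^2 = 729 ≡ 14
m^32 ≡ 14^2 = 196 ≡ 53
m^64 ≡ 53^2 = 2809 ≡ 92
103 = 64 + 32 + 4 + 2 + 1, so m^103 ≡ 92·53·92·53·14 ≡ 27 (mod 143)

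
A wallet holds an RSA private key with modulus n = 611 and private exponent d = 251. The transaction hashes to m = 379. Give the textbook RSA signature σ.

397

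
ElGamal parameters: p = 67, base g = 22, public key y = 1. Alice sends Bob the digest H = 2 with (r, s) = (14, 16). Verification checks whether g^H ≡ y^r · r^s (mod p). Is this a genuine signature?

genuine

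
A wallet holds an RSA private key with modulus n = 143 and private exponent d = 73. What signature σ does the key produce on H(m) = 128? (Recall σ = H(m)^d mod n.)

(H(m))^2 ≡ 128^2 = 16384 ≡ 82
(H(m))^4 ≡ 82^2 = 6724 ≡ 3
(H(m))^8 ≡ 3^2 = 9
(H(m))^16 ≡ 9^2 = 81
(H(m))^32 ≡ 81^2 = 6561 ≡ 126
(H(m))^64 ≡ 126^2 = 15876 ≡ 3
73 = 64 + 8 + 1, so (H(m))^73 ≡ 3·9·128 ≡ 24 (mod 143)

24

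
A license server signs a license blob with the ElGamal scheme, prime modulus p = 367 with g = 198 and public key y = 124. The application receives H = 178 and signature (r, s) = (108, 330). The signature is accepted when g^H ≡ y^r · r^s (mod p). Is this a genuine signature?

Left side g^H mod p:
198^2 = 39204 ≡ 302
198^4 ≡ 302^2 = 91204 ≡ 188
198^8 ≡ 188^2 = 35344 ≡ 112
198^16 ≡ 112^2 = 12544 ≡ 66
198^32 ≡ 66^2 = 4356 ≡ 319
198^64 ≡ 319^2 = 101761 ≡ 102
198^128 ≡ 102^2 = 10404 ≡ 128
178 = 128 + 32 + 16 + 2, so 198^178 ≡ 128·319·66·302 ≡ 187 (mod 367)
Right side y^r · r^s mod p:
124^2 = 15376 ≡ 329
124^4 ≡ 329^2 = 108241 ≡ 343
124^8 ≡ 343^2 = 117649 ≡ 209
124^16 ≡ 209^2 = 43681 ≡ 8
124^32 ≡ 8^2 = 64
124^64 ≡ 64^2 = 4096 ≡ 59
108 = 64 + 32 + 8 + 4, so 124^108 ≡ 59·64·209·343 ≡ 87 (mod 367)
108^2 = 11664 ≡ 287
108^4 ≡ 287^2 = 82369 ≡ 161
108^8 ≡ 161^2 = 25921 ≡ 231
108^16 ≡ 231^2 = 53361 ≡ 146
108^32 ≡ 146^2 = 21316 ≡ 30
108^64 ≡ 30^2 = 900 ≡ 166
108^128 ≡ 166^2 = 27556 ≡ 31
108^256 ≡ 31^2 = 961 ≡ 227
330 = 256 + 64 + 8 + 2, so 108^330 ≡ 227·166·231·287 ≡ 56 (mod 367)
87·56 = 4872 ≡ 101 (mod 367)
187 ≠ 101, so verification fails.

forged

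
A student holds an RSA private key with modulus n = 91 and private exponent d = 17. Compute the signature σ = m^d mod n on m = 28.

m^2 ≡ 28^2 = 784 ≡ 56
m^4 ≡ 56^2 = 3136 ≡ 42
m^8 ≡ 42^2 = 1764 ≡ 35
m^16 ≡ 35^2 = 1225 ≡ 42
17 = 16 + 1, so m^17 ≡ 42·28 ≡ 84 (mod 91)

84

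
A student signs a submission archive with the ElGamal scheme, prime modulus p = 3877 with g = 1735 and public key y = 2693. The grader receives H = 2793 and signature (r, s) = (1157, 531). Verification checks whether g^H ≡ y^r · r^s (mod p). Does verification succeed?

Left side g^H mod p:
1735^2 = 3010225 ≡ 1673
1735^4 ≡ 1673^2 = 2798929 ≡ 3612
1735^8 ≡ 3612^2 = 13046544 ≡ 439
1735^16 ≡ 439^2 = 192721 ≡ 2748
1735^32 ≡ 2748^2 = 7551504 ≡ 2985
1735^64 ≡ 2985^2 = 8910225 ≡ 879
1735^128 ≡ 879^2 = 772641 ≡ 1118
1735^256 ≡ 1118^2 = 1249924 ≡ 1530
1735^512 ≡ 1530^2 = 2340900 ≡ 3069
1735^1024 ≡ 3069^2 = 9418761 ≡ 1528
1735^2048 ≡ 1528^2 = 2334784 ≡ 830
2793 = 2048 + 512 + 128 + 64 + 32 + 8 + 1, so 1735^2793 ≡ 830·3069·1118·879·2985·439·1735 ≡ 3474 (mod 3877)
Right side y^r · r^s mod p:
2693^2 = 7252249 ≡ 2259
2693^4 ≡ 2259^2 = 5103081 ≡ 949
2693^8 ≡ 949^2 = 900601 ≡ 1137
2693^16 ≡ 1137^2 = 1292769 ≡ 1728
2693^32 ≡ 1728^2 = 2985984 ≡ 694
2693^64 ≡ 694^2 = 481636 ≡ 888
2693^128 ≡ 888^2 = 788544 ≡ 1513
2693^256 ≡ 1513^2 = 2289169 ≡ 1739
2693^512 ≡ 1739^2 = 3024121 ≡ 61
2693^1024 ≡ 61^2 = 3721
1157 = 1024 + 128 + 4 + 1, so 2693^1157 ≡ 3721·1513·949·2693 ≡ 1444 (mod 3877)
1157^2 = 1338649 ≡ 1084
1157^4 ≡ 1084^2 = 1175056 ≡ 325
1157^8 ≡ 325^2 = 105625 ≡ 946
1157^16 ≡ 946^2 = 894916 ≡ 3206
1157^32 ≡ 3206^2 = 10278436 ≡ 509
1157^64 ≡ 509^2 = 259081 ≡ 3199
1157^128 ≡ 3199^2 = 10233601 ≡ 2198
1157^256 ≡ 2198^2 = 4831204 ≡ 462
1157^512 ≡ 462^2 = 213444 ≡ 209
531 = 512 + 16 + 2 + 1, so 1157^531 ≡ 209·3206·1084·1157 ≡ 771 (mod 3877)
1444·771 = 1113324 ≡ 625 (mod 3877)
3474 ≠ 625, so verification fails.

fails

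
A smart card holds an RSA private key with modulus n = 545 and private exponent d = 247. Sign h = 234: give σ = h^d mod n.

h^247 mod 545 = 354

354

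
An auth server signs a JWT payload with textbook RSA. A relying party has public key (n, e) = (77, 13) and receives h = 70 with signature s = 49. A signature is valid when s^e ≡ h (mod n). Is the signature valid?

s^13 mod 77 = 70
Since 70 equals the digest 70, verification succeeds.

valid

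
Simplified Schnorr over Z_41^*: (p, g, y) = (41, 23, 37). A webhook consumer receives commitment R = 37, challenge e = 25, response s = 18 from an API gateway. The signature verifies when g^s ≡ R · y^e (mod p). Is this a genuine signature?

forged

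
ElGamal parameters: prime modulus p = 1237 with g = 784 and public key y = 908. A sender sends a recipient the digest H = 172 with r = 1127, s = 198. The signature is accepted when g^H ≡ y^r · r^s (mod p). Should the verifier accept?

Left side g^H mod p:
784^2 = 614656 ≡ 1104
784^4 ≡ 1104^2 = 1218816 ≡ 371
784^8 ≡ 371^2 = 137641 ≡ 334
784^16 ≡ 334^2 = 111556 ≡ 226
784^32 ≡ 226^2 = 51076 ≡ 359
784^64 ≡ 359^2 = 128881 ≡ 233
784^128 ≡ 233^2 = 54289 ≡ 1098
172 = 128 + 32 + 8 + 4, so 784^172 ≡ 1098·359·334·371 ≡ 207 (mod 1237)
Right side y^r · r^s mod p:
908^2 = 824464 ≡ 622
908^4 ≡ 622^2 = 386884 ≡ 940
908^8 ≡ 940^2 = 883600 ≡ 382
908^16 ≡ 382^2 = 145924 ≡ 1195
908^32 ≡ 1195^2 = 1428025 ≡ 527
908^64 ≡ 527^2 = 277729 ≡ 641
908^128 ≡ 641^2 = 410881 ≡ 197
908^256 ≡ 197^2 = 38809 ≡ 462
908^512 ≡ 462^2 = 213444 ≡ 680
908^1024 ≡ 680^2 = 462400 ≡ 999
1127 = 1024 + 64 + 32 + 4 + 2 + 1, so 908^1127 ≡ 999·641·527·940·622·908 ≡ 999 (mod 1237)
1127^2 = 1270129 ≡ 967
1127^4 ≡ 967^2 = 935089 ≡ 1154
1127^8 ≡ 1154^2 = 1331716 ≡ 704
1127^16 ≡ 704^2 = 495616 ≡ 816
1127^32 ≡ 816^2 = 665856 ≡ 350
1127^64 ≡ 350^2 = 122500 ≡ 37
1127^128 ≡ 37^2 = 1369 ≡ 132
198 = 128 + 64 + 4 + 2, so 1127^198 ≡ 132·37·1154·967 ≡ 680 (mod 1237)
999·680 = 679320 ≡ 207 (mod 1237)
207 ≡ 207 (mod 1237), so the signature is genuine.

accept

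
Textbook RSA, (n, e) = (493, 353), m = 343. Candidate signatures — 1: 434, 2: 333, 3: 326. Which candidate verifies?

Candidate 1: Squares mod 493: 434^1≡434, 434^2≡30, 434^4≡407, 434^8≡1, 434^16≡1, 434^32≡1, 434^64≡1, 434^128≡1, 434^256≡1; 353 = 256 + 64 + 32 + 1, so 434^353 ≡ 1·1·1·434 ≡ 434 (mod 493)
Candidate 2: Squares mod 493: 333^1≡333, 333^2≡457, 333^4≡310, 333^8≡458, 333^16≡239, 333^32≡426, 333^64≡52, 333^128≡239, 333^256≡426; 353 = 256 + 64 + 32 + 1, so 333^353 ≡ 426·52·426·333 ≡ 214 (mod 493)
Candidate 3: Squares mod 493: 326^1≡326, 326^2≡281, 326^4≡81, 326^8≡152, 326^16≡426, 326^32≡52, 326^64≡239, 326^128≡426, 326^256≡52; 353 = 256 + 64 + 32 + 1, so 326^353 ≡ 52·239·52·326 ≡ 343 (mod 493)
  → matches m = 343

3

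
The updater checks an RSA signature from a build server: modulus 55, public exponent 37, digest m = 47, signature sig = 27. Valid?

yes

sig^2 ≡ 27^2 = 729 ≡ 14
sig^4 ≡ 14^2 = 196 ≡ 31
sig^8 ≡ 31^2 = 961 ≡ 26
sig^16 ≡ 26^2 = 676 ≡ 16
sig^32 ≡ 16^2 = 256 ≡ 36
37 = 32 + 4 + 1, so sig^37 ≡ 36·31·27 ≡ 47 (mod 55)
47 = m, so the signature checks out.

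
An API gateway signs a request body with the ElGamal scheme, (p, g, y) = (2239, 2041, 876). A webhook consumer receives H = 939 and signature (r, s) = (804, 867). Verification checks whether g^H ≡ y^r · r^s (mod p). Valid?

yes

Left side g^H mod p:
2041^2 = 4165681 ≡ 1141
2041^4 ≡ 1141^2 = 1301881 ≡ 1022
2041^8 ≡ 1022^2 = 1044484 ≡ 1110
2041^16 ≡ 1110^2 = 1232100 ≡ 650
2041^32 ≡ 650^2 = 422500 ≡ 1568
2041^64 ≡ 1568^2 = 2458624 ≡ 202
2041^128 ≡ 202^2 = 40804 ≡ 502
2041^256 ≡ 502^2 = 252004 ≡ 1236
2041^512 ≡ 1236^2 = 1527696 ≡ 698
939 = 512 + 256 + 128 + 32 + 8 + 2 + 1, so 2041^939 ≡ 698·1236·502·1568·1110·1141·2041 ≡ 460 (mod 2239)
Right side y^r · r^s mod p:
876^2 = 767376 ≡ 1638
876^4 ≡ 1638^2 = 2683044 ≡ 722
876^8 ≡ 722^2 = 521284 ≡ 1836
876^16 ≡ 1836^2 = 3370896 ≡ 1201
876^32 ≡ 1201^2 = 1442401 ≡ 485
876^64 ≡ 485^2 = 235225 ≡ 130
876^128 ≡ 130^2 = 16900 ≡ 1227
876^256 ≡ 1227^2 = 1505529 ≡ 921
876^512 ≡ 921^2 = 848241 ≡ 1899
804 = 512 + 256 + 32 + 4, so 876^804 ≡ 1899·921·485·722 ≡ 1406 (mod 2239)
804^2 = 646416 ≡ 1584
804^4 ≡ 1584^2 = 2509056 ≡ 1376
804^8 ≡ 1376^2 = 1893376 ≡ 1421
804^16 ≡ 1421^2 = 2019241 ≡ 1902
804^32 ≡ 1902^2 = 3617604 ≡ 1619
804^64 ≡ 1619^2 = 2621161 ≡ 1531
804^128 ≡ 1531^2 = 2343961 ≡ 1967
804^256 ≡ 1967^2 = 3869089 ≡ 97
804^512 ≡ 97^2 = 9409 ≡ 453
867 = 512 + 256 + 64 + 32 + 2 + 1, so 804^867 ≡ 453·97·1531·1619·1584·804 ≡ 1717 (mod 2239)
1406·1717 = 2414102 ≡ 460 (mod 2239)
460 ≡ 460 (mod 2239), so the signature is genuine.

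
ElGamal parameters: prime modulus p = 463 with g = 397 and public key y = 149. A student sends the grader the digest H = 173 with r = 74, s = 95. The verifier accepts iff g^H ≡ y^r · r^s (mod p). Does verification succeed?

passes

Left side g^H mod p:
397^173 mod 463 = 87
Right side y^r · r^s mod p:
149^74 mod 463 = 346
74^95 mod 463 = 23
346·23 = 7958 ≡ 87 (mod 463)
87 ≡ 87 (mod 463), so the signature is genuine.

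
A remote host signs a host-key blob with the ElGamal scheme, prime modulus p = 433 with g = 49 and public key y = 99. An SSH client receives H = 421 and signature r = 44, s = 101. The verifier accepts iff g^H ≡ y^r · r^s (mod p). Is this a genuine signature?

Left side g^H mod p:
49^2 = 2401 ≡ 236
49^4 ≡ 236^2 = 55696 ≡ 272
49^8 ≡ 272^2 = 73984 ≡ 374
49^16 ≡ 374^2 = 139876 ≡ 17
49^32 ≡ 17^2 = 289
49^64 ≡ 289^2 = 83521 ≡ 385
49^128 ≡ 385^2 = 148225 ≡ 139
49^256 ≡ 139^2 = 19321 ≡ 269
421 = 256 + 128 + 32 + 4 + 1, so 49^421 ≡ 269·139·289·272·49 ≡ 351 (mod 433)
Right side y^r · r^s mod p:
99^2 = 9801 ≡ 275
99^4 ≡ 275^2 = 75625 ≡ 283
99^8 ≡ 283^2 = 80089 ≡ 417
99^16 ≡ 417^2 = 173889 ≡ 256
99^32 ≡ 256^2 = 65536 ≡ 153
44 = 32 + 8 + 4, so 99^44 ≡ 153·417·283 ≡ 16 (mod 433)
44^2 = 1936 ≡ 204
44^4 ≡ 204^2 = 41616 ≡ 48
44^8 ≡ 48^2 = 2304 ≡ 139
44^16 ≡ 139^2 = 19321 ≡ 269
44^32 ≡ 269^2 = 72361 ≡ 50
44^64 ≡ 50^2 = 2500 ≡ 335
101 = 64 + 32 + 4 + 1, so 44^101 ≡ 335·50·48·44 ≡ 333 (mod 433)
16·333 = 5328 ≡ 132 (mod 433)
351 ≠ 132, so verification fails.

forged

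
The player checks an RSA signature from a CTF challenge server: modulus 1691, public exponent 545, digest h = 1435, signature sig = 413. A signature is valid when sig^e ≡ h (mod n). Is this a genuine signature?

genuine

Squares mod 1691: sig^1≡413, sig^2≡1469, sig^4≡245, sig^8≡840, sig^16≡453, sig^32≡598, sig^64≡803, sig^128≡538, sig^256≡283, sig^512≡612
545 = 512 + 32 + 1, so sig^545 ≡ 612·598·413 ≡ 1435 (mod 1691)
sig^545 mod 1691 = 1435 matches h.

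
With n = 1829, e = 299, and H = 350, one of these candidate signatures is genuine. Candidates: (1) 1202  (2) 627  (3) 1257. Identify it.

2

Candidate 1: Squares mod 1829: 1202^1≡1202, 1202^2≡1723, 1202^4≡262, 1202^8≡971, 1202^16≡906, 1202^32≡1444, 1202^64≡76, 1202^128≡289, 1202^256≡1216; 299 = 256 + 32 + 8 + 2 + 1, so 1202^299 ≡ 1216·1444·971·1723·1202 ≡ 1479 (mod 1829)
Candidate 2: Squares mod 1829: 627^1≡627, 627^2≡1723, 627^4≡262, 627^8≡971, 627^16≡906, 627^32≡1444, 627^64≡76, 627^128≡289, 627^256≡1216; 299 = 256 + 32 + 8 + 2 + 1, so 627^299 ≡ 1216·1444·971·1723·627 ≡ 350 (mod 1829)
  → matches H = 350
Candidate 3: Squares mod 1829: 1257^1≡1257, 1257^2≡1622, 1257^4≡782, 1257^8≡638, 1257^16≡1006, 1257^32≡599, 1257^64≡317, 1257^128≡1723, 1257^256≡262; 299 = 256 + 32 + 8 + 2 + 1, so 1257^299 ≡ 262·599·638·1622·1257 ≡ 569 (mod 1829)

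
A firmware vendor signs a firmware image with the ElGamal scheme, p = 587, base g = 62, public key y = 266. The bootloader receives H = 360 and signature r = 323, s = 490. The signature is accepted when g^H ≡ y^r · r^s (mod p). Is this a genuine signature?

Left side g^H mod p:
62^2 = 3844 ≡ 322
62^4 ≡ 322^2 = 103684 ≡ 372
62^8 ≡ 372^2 = 138384 ≡ 439
62^16 ≡ 439^2 = 192721 ≡ 185
62^32 ≡ 185^2 = 34225 ≡ 179
62^64 ≡ 179^2 = 32041 ≡ 343
62^128 ≡ 343^2 = 117649 ≡ 249
62^256 ≡ 249^2 = 62001 ≡ 366
360 = 256 + 64 + 32 + 8, so 62^360 ≡ 366·343·179·439 ≡ 290 (mod 587)
Right side y^r · r^s mod p:
266^2 = 70756 ≡ 316
266^4 ≡ 316^2 = 99856 ≡ 66
266^8 ≡ 66^2 = 4356 ≡ 247
266^16 ≡ 247^2 = 61009 ≡ 548
266^32 ≡ 548^2 = 300304 ≡ 347
266^64 ≡ 347^2 = 120409 ≡ 74
266^128 ≡ 74^2 = 5476 ≡ 193
266^256 ≡ 193^2 = 37249 ≡ 268
323 = 256 + 64 + 2 + 1, so 266^323 ≡ 268·74·316·266 ≡ 185 (mod 587)
323^2 = 104329 ≡ 430
323^4 ≡ 430^2 = 184900 ≡ 582
323^8 ≡ 582^2 = 338724 ≡ 25
323^16 ≡ 25^2 = 625 ≡ 38
323^32 ≡ 38^2 = 1444 ≡ 270
323^64 ≡ 270^2 = 72900 ≡ 112
323^128 ≡ 112^2 = 12544 ≡ 217
323^256 ≡ 217^2 = 47089 ≡ 129
490 = 256 + 128 + 64 + 32 + 8 + 2, so 323^490 ≡ 129·217·112·270·25·430 ≡ 31 (mod 587)
185·31 = 5735 ≡ 452 (mod 587)
290 ≠ 452, so verification fails.

forged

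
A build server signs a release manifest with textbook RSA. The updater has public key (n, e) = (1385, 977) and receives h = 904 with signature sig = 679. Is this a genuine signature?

genuine

sig^2 ≡ 679^2 = 461041 ≡ 1221
sig^4 ≡ 1221^2 = 1490841 ≡ 581
sig^8 ≡ 581^2 = 337561 ≡ 1006
sig^16 ≡ 1006^2 = 1012036 ≡ 986
sig^32 ≡ 986^2 = 972196 ≡ 1311
sig^64 ≡ 1311^2 = 1718721 ≡ 1321
sig^128 ≡ 1321^2 = 1745041 ≡ 1326
sig^256 ≡ 1326^2 = 1758276 ≡ 711
sig^512 ≡ 711^2 = 505521 ≡ 1381
977 = 512 + 256 + 128 + 64 + 16 + 1, so sig^977 ≡ 1381·711·1326·1321·986·679 ≡ 904 (mod 1385)
904 = h, so the signature checks out.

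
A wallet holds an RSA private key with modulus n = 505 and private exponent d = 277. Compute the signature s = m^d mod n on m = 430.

m^277 mod 505 = 195

195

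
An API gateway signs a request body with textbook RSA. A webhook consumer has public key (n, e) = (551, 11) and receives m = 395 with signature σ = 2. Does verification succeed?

passes

Squares mod 551: σ^1≡2, σ^2≡4, σ^4≡16, σ^8≡256
11 = 8 + 2 + 1, so σ^11 ≡ 256·4·2 ≡ 395 (mod 551)
Since 395 equals the digest 395, verification succeeds.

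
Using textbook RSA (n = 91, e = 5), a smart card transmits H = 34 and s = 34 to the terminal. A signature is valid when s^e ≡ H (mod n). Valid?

Squares mod 91: s^1≡34, s^2≡64, s^4≡1
5 = 4 + 1, so s^5 ≡ 1·34 ≡ 34 (mod 91)
34 = H, so the signature checks out.

yes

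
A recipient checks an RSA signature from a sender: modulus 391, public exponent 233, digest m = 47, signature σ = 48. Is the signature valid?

Squares mod 391: σ^1≡48, σ^2≡349, σ^4≡200, σ^8≡118, σ^16≡239, σ^32≡35, σ^64≡52, σ^128≡358
233 = 128 + 64 + 32 + 8 + 1, so σ^233 ≡ 358·52·35·118·48 ≡ 326 (mod 391)
The recovered value 326 does not match the digest 47.

invalid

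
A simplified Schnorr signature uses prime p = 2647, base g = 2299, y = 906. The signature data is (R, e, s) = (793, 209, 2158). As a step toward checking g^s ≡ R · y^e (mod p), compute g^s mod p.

2299^2 = 5285401 ≡ 1989
2299^4 ≡ 1989^2 = 3956121 ≡ 1503
2299^8 ≡ 1503^2 = 2259009 ≡ 1118
2299^16 ≡ 1118^2 = 1249924 ≡ 540
2299^32 ≡ 540^2 = 291600 ≡ 430
2299^64 ≡ 430^2 = 184900 ≡ 2257
2299^128 ≡ 2257^2 = 5094049 ≡ 1221
2299^256 ≡ 1221^2 = 1490841 ≡ 580
2299^512 ≡ 580^2 = 336400 ≡ 231
2299^1024 ≡ 231^2 = 53361 ≡ 421
2299^2048 ≡ 421^2 = 177241 ≡ 2539
2158 = 2048 + 64 + 32 + 8 + 4 + 2, so 2299^2158 ≡ 2539·2257·430·1118·1503·1989 ≡ 2476 (mod 2647)

2476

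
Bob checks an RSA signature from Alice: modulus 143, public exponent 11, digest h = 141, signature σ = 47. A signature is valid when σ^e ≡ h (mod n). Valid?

no

σ^2 ≡ 47^2 = 2209 ≡ 64
σ^4 ≡ 64^2 = 4096 ≡ 92
σ^8 ≡ 92^2 = 8464 ≡ 27
11 = 8 + 2 + 1, so σ^11 ≡ 27·64·47 ≡ 135 (mod 143)
135 ≠ 141, so verification fails.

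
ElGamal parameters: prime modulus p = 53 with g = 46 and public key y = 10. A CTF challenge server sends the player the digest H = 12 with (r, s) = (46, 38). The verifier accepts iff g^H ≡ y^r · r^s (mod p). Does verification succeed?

Left side g^H mod p:
Squares mod 53: 46^1≡46, 46^2≡49, 46^4≡16, 46^8≡44
12 = 8 + 4, so 46^12 ≡ 44·16 ≡ 15 (mod 53)
Right side y^r · r^s mod p:
Squares mod 53: 10^1≡10, 10^2≡47, 10^4≡36, 10^8≡24, 10^16≡46, 10^32≡49
46 = 32 + 8 + 4 + 2, so 10^46 ≡ 49·24·36·47 ≡ 13 (mod 53)
Squares mod 53: 46^1≡46, 46^2≡49, 46^4≡16, 46^8≡44, 46^16≡28, 46^32≡42
38 = 32 + 4 + 2, so 46^38 ≡ 42·16·49 ≡ 15 (mod 53)
13·15 = 195 ≡ 36 (mod 53)
15 ≠ 36, so verification fails.

fails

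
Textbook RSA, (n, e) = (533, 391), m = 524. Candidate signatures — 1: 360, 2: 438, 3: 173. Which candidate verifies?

3

Candidate 1: Squares mod 533: 360^1≡360, 360^2≡81, 360^4≡165, 360^8≡42, 360^16≡165, 360^32≡42, 360^64≡165, 360^128≡42, 360^256≡165; 391 = 256 + 128 + 4 + 2 + 1, so 360^391 ≡ 165·42·165·81·360 ≡ 9 (mod 533)
Candidate 2: Squares mod 533: 438^1≡438, 438^2≡497, 438^4≡230, 438^8≡133, 438^16≡100, 438^32≡406, 438^64≡139, 438^128≡133, 438^256≡100; 391 = 256 + 128 + 4 + 2 + 1, so 438^391 ≡ 100·133·230·497·438 ≡ 35 (mod 533)
Candidate 3: Squares mod 533: 173^1≡173, 173^2≡81, 173^4≡165, 173^8≡42, 173^16≡165, 173^32≡42, 173^64≡165, 173^128≡42, 173^256≡165; 391 = 256 + 128 + 4 + 2 + 1, so 173^391 ≡ 165·42·165·81·173 ≡ 524 (mod 533)
  → matches m = 524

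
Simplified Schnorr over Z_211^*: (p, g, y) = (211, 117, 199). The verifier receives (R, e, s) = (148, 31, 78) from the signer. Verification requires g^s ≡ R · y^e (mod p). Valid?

no

g^s mod p:
117^2 = 13689 ≡ 185
117^4 ≡ 185^2 = 34225 ≡ 43
117^8 ≡ 43^2 = 1849 ≡ 161
117^16 ≡ 161^2 = 25921 ≡ 179
117^32 ≡ 179^2 = 32041 ≡ 180
117^64 ≡ 180^2 = 32400 ≡ 117
78 = 64 + 8 + 4 + 2, so 117^78 ≡ 117·161·43·185 ≡ 144 (mod 211)
R · y^e mod p:
199^2 = 39601 ≡ 144
199^4 ≡ 144^2 = 20736 ≡ 58
199^8 ≡ 58^2 = 3364 ≡ 199
199^16 ≡ 199^2 = 39601 ≡ 144
31 = 16 + 8 + 4 + 2 + 1, so 199^31 ≡ 144·199·58·144·199 ≡ 171 (mod 211)
148·171 = 25308 ≡ 199 (mod 211)
144 ≠ 199; the check fails.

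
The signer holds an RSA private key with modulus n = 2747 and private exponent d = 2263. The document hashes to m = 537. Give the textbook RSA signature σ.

269

m^2 ≡ 537^2 = 288369 ≡ 2681
m^4 ≡ 2681^2 = 7187761 ≡ 1609
m^8 ≡ 1609^2 = 2588881 ≡ 1207
m^16 ≡ 1207^2 = 1456849 ≡ 939
m^32 ≡ 939^2 = 881721 ≡ 2681
m^64 ≡ 2681^2 = 7187761 ≡ 1609
m^128 ≡ 1609^2 = 2588881 ≡ 1207
m^256 ≡ 1207^2 = 1456849 ≡ 939
m^512 ≡ 939^2 = 881721 ≡ 2681
m^1024 ≡ 2681^2 = 7187761 ≡ 1609
m^2048 ≡ 1609^2 = 2588881 ≡ 1207
2263 = 2048 + 128 + 64 + 16 + 4 + 2 + 1, so m^2263 ≡ 1207·1207·1609·939·1609·2681·537 ≡ 269 (mod 2747)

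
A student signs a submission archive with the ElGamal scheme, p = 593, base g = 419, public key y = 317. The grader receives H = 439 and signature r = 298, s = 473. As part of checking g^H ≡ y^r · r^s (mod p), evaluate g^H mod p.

419^2 = 175561 ≡ 33
419^4 ≡ 33^2 = 1089 ≡ 496
419^8 ≡ 496^2 = 246016 ≡ 514
419^16 ≡ 514^2 = 264196 ≡ 311
419^32 ≡ 311^2 = 96721 ≡ 62
419^64 ≡ 62^2 = 3844 ≡ 286
419^128 ≡ 286^2 = 81796 ≡ 555
419^256 ≡ 555^2 = 308025 ≡ 258
439 = 256 + 128 + 32 + 16 + 4 + 2 + 1, so 419^439 ≡ 258·555·62·311·496·33·419 ≡ 491 (mod 593)

491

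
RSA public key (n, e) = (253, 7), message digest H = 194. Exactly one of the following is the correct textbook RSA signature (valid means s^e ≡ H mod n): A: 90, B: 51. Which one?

Candidate A: Squares mod 253: 90^1≡90, 90^2≡4, 90^4≡16; 7 = 4 + 2 + 1, so 90^7 ≡ 16·4·90 ≡ 194 (mod 253)
  → matches H = 194
Candidate B: Squares mod 253: 51^1≡51, 51^2≡71, 51^4≡234; 7 = 4 + 2 + 1, so 51^7 ≡ 234·71·51 ≡ 17 (mod 253)

A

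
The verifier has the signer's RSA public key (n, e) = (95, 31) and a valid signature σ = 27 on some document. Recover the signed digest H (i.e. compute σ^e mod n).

8

σ^2 ≡ 27^2 = 729 ≡ 64
σ^4 ≡ 64^2 = 4096 ≡ 11
σ^8 ≡ 11^2 = 121 ≡ 26
σ^16 ≡ 26^2 = 676 ≡ 11
31 = 16 + 8 + 4 + 2 + 1, so σ^31 ≡ 11·26·11·64·27 ≡ 8 (mod 95)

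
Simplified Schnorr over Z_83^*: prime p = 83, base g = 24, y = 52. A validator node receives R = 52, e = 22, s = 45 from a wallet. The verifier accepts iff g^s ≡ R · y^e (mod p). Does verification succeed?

g^s mod p:
24^2 = 576 ≡ 78
24^4 ≡ 78^2 = 6084 ≡ 25
24^8 ≡ 25^2 = 625 ≡ 44
24^16 ≡ 44^2 = 1936 ≡ 27
24^32 ≡ 27^2 = 729 ≡ 65
45 = 32 + 8 + 4 + 1, so 24^45 ≡ 65·44·25·24 ≡ 58 (mod 83)
R · y^e mod p:
52^2 = 2704 ≡ 48
52^4 ≡ 48^2 = 2304 ≡ 63
52^8 ≡ 63^2 = 3969 ≡ 68
52^16 ≡ 68^2 = 4624 ≡ 59
22 = 16 + 4 + 2, so 52^22 ≡ 59·63·48 ≡ 49 (mod 83)
52·49 = 2548 ≡ 58 (mod 83)
58 ≡ 58 (mod 83); signature holds.

passes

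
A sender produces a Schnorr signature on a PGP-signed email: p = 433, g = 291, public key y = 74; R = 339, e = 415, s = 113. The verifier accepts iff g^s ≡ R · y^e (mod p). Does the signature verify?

does not verify

g^s mod p:
Squares mod 433: 291^1≡291, 291^2≡246, 291^4≡329, 291^8≡424, 291^16≡81, 291^32≡66, 291^64≡26
113 = 64 + 32 + 16 + 1, so 291^113 ≡ 26·66·81·291 ≡ 7 (mod 433)
R · y^e mod p:
Squares mod 433: 74^1≡74, 74^2≡280, 74^4≡27, 74^8≡296, 74^16≡150, 74^32≡417, 74^64≡256, 74^128≡153, 74^256≡27
415 = 256 + 128 + 16 + 8 + 4 + 2 + 1, so 74^415 ≡ 27·153·150·296·27·280·74 ≡ 359 (mod 433)
339·359 = 121701 ≡ 28 (mod 433)
7 ≠ 28; the check fails.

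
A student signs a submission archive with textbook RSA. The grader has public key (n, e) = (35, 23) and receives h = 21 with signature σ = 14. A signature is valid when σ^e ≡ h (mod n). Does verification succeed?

σ^2 ≡ 14^2 = 196 ≡ 21
σ^4 ≡ 21^2 = 441 ≡ 21
σ^8 ≡ 21^2 = 441 ≡ 21
σ^16 ≡ 21^2 = 441 ≡ 21
23 = 16 + 4 + 2 + 1, so σ^23 ≡ 21·21·21·14 ≡ 14 (mod 35)
σ^23 mod 35 = 14, but h = 21.

fails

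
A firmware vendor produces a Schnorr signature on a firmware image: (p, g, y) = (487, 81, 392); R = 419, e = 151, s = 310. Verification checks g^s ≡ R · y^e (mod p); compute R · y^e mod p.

137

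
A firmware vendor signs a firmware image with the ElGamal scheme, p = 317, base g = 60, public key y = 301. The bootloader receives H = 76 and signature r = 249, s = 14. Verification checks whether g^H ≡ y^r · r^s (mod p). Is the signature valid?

invalid

Left side g^H mod p:
Squares mod 317: 60^1≡60, 60^2≡113, 60^4≡89, 60^8≡313, 60^16≡16, 60^32≡256, 60^64≡234
76 = 64 + 8 + 4, so 60^76 ≡ 234·313·89 ≡ 67 (mod 317)
Right side y^r · r^s mod p:
Squares mod 317: 301^1≡301, 301^2≡256, 301^4≡234, 301^8≡232, 301^16≡251, 301^32≡235, 301^64≡67, 301^128≡51
249 = 128 + 64 + 32 + 16 + 8 + 1, so 301^249 ≡ 51·67·235·251·232·301 ≡ 236 (mod 317)
Squares mod 317: 249^1≡249, 249^2≡186, 249^4≡43, 249^8≡264
14 = 8 + 4 + 2, so 249^14 ≡ 264·43·186 ≡ 252 (mod 317)
236·252 = 59472 ≡ 193 (mod 317)
67 ≠ 193, so verification fails.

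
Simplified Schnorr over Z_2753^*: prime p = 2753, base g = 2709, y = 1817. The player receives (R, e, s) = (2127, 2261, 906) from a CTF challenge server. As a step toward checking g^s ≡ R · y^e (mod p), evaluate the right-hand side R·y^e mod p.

347

1817^2 = 3301489 ≡ 642
1817^4 ≡ 642^2 = 412164 ≡ 1967
1817^8 ≡ 1967^2 = 3869089 ≡ 1124
1817^16 ≡ 1124^2 = 1263376 ≡ 2502
1817^32 ≡ 2502^2 = 6260004 ≡ 2435
1817^64 ≡ 2435^2 = 5929225 ≡ 2016
1817^128 ≡ 2016^2 = 4064256 ≡ 828
1817^256 ≡ 828^2 = 685584 ≡ 87
1817^512 ≡ 87^2 = 7569 ≡ 2063
1817^1024 ≡ 2063^2 = 4255969 ≡ 2584
1817^2048 ≡ 2584^2 = 6677056 ≡ 1031
2261 = 2048 + 128 + 64 + 16 + 4 + 1, so 1817^2261 ≡ 1031·828·2016·2502·1967·1817 ≡ 2449 (mod 2753)
R · y^e ≡ 2127·2449 = 5209023 ≡ 347 (mod 2753)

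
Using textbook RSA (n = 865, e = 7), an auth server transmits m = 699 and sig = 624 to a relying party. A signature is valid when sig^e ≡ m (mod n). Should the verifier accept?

sig^2 ≡ 624^2 = 389376 ≡ 126
sig^4 ≡ 126^2 = 15876 ≡ 306
7 = 4 + 2 + 1, so sig^7 ≡ 306·126·624 ≡ 699 (mod 865)
sig^7 mod 865 = 699 matches m.

accept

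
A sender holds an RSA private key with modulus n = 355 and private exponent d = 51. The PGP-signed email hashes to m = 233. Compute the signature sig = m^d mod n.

Squares mod 355: m^1≡233, m^2≡329, m^4≡321, m^8≡91, m^16≡116, m^32≡321
51 = 32 + 16 + 2 + 1, so m^51 ≡ 321·116·329·233 ≡ 187 (mod 355)

187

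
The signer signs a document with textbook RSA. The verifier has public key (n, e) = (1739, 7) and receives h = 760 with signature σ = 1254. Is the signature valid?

σ^2 ≡ 1254^2 = 1572516 ≡ 460
σ^4 ≡ 460^2 = 211600 ≡ 1181
7 = 4 + 2 + 1, so σ^7 ≡ 1181·460·1254 ≡ 7 (mod 1739)
σ^7 mod 1739 = 7, but h = 760.

invalid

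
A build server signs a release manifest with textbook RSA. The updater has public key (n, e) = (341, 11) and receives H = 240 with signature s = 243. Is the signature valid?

invalid

s^11 mod 341 = 254
254 ≠ 240, so verification fails.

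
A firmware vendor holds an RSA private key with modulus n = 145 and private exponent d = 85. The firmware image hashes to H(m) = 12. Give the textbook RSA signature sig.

12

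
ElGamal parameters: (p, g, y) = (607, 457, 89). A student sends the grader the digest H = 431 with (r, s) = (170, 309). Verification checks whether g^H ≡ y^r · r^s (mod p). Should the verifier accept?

accept

Left side g^H mod p:
Squares mod 607: 457^1≡457, 457^2≡41, 457^4≡467, 457^8≡176, 457^16≡19, 457^32≡361, 457^64≡423, 457^128≡471, 457^256≡286
431 = 256 + 128 + 32 + 8 + 4 + 2 + 1, so 457^431 ≡ 286·471·361·176·467·41·457 ≡ 471 (mod 607)
Right side y^r · r^s mod p:
Squares mod 607: 89^1≡89, 89^2≡30, 89^4≡293, 89^8≡262, 89^16≡53, 89^32≡381, 89^64≡88, 89^128≡460
170 = 128 + 32 + 8 + 2, so 89^170 ≡ 460·381·262·30 ≡ 197 (mod 607)
Squares mod 607: 170^1≡170, 170^2≡371, 170^4≡459, 170^8≡52, 170^16≡276, 170^32≡301, 170^64≡158, 170^128≡77, 170^256≡466
309 = 256 + 32 + 16 + 4 + 1, so 170^309 ≡ 466·301·276·459·170 ≡ 329 (mod 607)
197·329 = 64813 ≡ 471 (mod 607)
471 ≡ 471 (mod 607), so the signature is genuine.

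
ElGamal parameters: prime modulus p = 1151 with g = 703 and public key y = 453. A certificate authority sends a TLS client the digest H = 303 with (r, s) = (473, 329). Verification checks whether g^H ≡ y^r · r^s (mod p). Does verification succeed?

Left side g^H mod p:
703^303 mod 1151 = 321
Right side y^r · r^s mod p:
453^473 mod 1151 = 1102
473^329 mod 1151 = 332
1102·332 = 365864 ≡ 997 (mod 1151)
321 ≠ 997, so verification fails.

fails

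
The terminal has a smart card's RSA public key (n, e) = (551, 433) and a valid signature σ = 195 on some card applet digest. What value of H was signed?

214

σ^2 ≡ 195^2 = 38025 ≡ 6
σ^4 ≡ 6^2 = 36
σ^8 ≡ 36^2 = 1296 ≡ 194
σ^16 ≡ 194^2 = 37636 ≡ 168
σ^32 ≡ 168^2 = 28224 ≡ 123
σ^64 ≡ 123^2 = 15129 ≡ 252
σ^128 ≡ 252^2 = 63504 ≡ 139
σ^256 ≡ 139^2 = 19321 ≡ 36
433 = 256 + 128 + 32 + 16 + 1, so σ^433 ≡ 36·139·123·168·195 ≡ 214 (mod 551)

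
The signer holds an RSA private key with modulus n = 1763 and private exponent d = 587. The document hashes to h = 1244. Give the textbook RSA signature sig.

530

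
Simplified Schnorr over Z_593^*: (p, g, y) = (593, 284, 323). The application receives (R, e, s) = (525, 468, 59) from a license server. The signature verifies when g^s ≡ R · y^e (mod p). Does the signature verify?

g^s mod p:
284^2 = 80656 ≡ 8
284^4 ≡ 8^2 = 64
284^8 ≡ 64^2 = 4096 ≡ 538
284^16 ≡ 538^2 = 289444 ≡ 60
284^32 ≡ 60^2 = 3600 ≡ 42
59 = 32 + 16 + 8 + 2 + 1, so 284^59 ≡ 42·60·538·8·284 ≡ 404 (mod 593)
R · y^e mod p:
323^2 = 104329 ≡ 554
323^4 ≡ 554^2 = 306916 ≡ 335
323^8 ≡ 335^2 = 112225 ≡ 148
323^16 ≡ 148^2 = 21904 ≡ 556
323^32 ≡ 556^2 = 309136 ≡ 183
323^64 ≡ 183^2 = 33489 ≡ 281
323^128 ≡ 281^2 = 78961 ≡ 92
323^256 ≡ 92^2 = 8464 ≡ 162
468 = 256 + 128 + 64 + 16 + 4, so 323^468 ≡ 162·92·281·556·335 ≡ 139 (mod 593)
525·139 = 72975 ≡ 36 (mod 593)
404 ≠ 36; the check fails.

does not verify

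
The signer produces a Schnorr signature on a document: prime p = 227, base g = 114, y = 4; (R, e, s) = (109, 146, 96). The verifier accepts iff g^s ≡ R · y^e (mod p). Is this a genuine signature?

forged

g^s mod p:
114^2 = 12996 ≡ 57
114^4 ≡ 57^2 = 3249 ≡ 71
114^8 ≡ 71^2 = 5041 ≡ 47
114^16 ≡ 47^2 = 2209 ≡ 166
114^32 ≡ 166^2 = 27556 ≡ 89
114^64 ≡ 89^2 = 7921 ≡ 203
96 = 64 + 32, so 114^96 ≡ 203·89 ≡ 134 (mod 227)
R · y^e mod p:
4^2 = 16
4^4 ≡ 16^2 = 256 ≡ 29
4^8 ≡ 29^2 = 841 ≡ 160
4^16 ≡ 160^2 = 25600 ≡ 176
4^32 ≡ 176^2 = 30976 ≡ 104
4^64 ≡ 104^2 = 10816 ≡ 147
4^128 ≡ 147^2 = 21609 ≡ 44
146 = 128 + 16 + 2, so 4^146 ≡ 44·176·16 ≡ 189 (mod 227)
109·189 = 20601 ≡ 171 (mod 227)
134 ≠ 171; the check fails.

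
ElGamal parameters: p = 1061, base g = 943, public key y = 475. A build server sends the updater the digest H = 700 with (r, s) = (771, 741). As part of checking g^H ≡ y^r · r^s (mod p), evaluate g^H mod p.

943^2 = 889249 ≡ 131
943^4 ≡ 131^2 = 17161 ≡ 185
943^8 ≡ 185^2 = 34225 ≡ 273
943^16 ≡ 273^2 = 74529 ≡ 259
943^32 ≡ 259^2 = 67081 ≡ 238
943^64 ≡ 238^2 = 56644 ≡ 411
943^128 ≡ 411^2 = 168921 ≡ 222
943^256 ≡ 222^2 = 49284 ≡ 478
943^512 ≡ 478^2 = 228484 ≡ 369
700 = 512 + 128 + 32 + 16 + 8 + 4, so 943^700 ≡ 369·222·238·259·273·185 ≡ 772 (mod 1061)

772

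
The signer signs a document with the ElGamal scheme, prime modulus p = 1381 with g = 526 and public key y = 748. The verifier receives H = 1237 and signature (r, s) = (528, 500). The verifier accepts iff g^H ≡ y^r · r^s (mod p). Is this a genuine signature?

Left side g^H mod p:
526^2 = 276676 ≡ 476
526^4 ≡ 476^2 = 226576 ≡ 92
526^8 ≡ 92^2 = 8464 ≡ 178
526^16 ≡ 178^2 = 31684 ≡ 1302
526^32 ≡ 1302^2 = 1695204 ≡ 717
526^64 ≡ 717^2 = 514089 ≡ 357
526^128 ≡ 357^2 = 127449 ≡ 397
526^256 ≡ 397^2 = 157609 ≡ 175
526^512 ≡ 175^2 = 30625 ≡ 243
526^1024 ≡ 243^2 = 59049 ≡ 1047
1237 = 1024 + 128 + 64 + 16 + 4 + 1, so 526^1237 ≡ 1047·397·357·1302·92·526 ≡ 533 (mod 1381)
Right side y^r · r^s mod p:
748^2 = 559504 ≡ 199
748^4 ≡ 199^2 = 39601 ≡ 933
748^8 ≡ 933^2 = 870489 ≡ 459
748^16 ≡ 459^2 = 210681 ≡ 769
748^32 ≡ 769^2 = 591361 ≡ 293
748^64 ≡ 293^2 = 85849 ≡ 227
748^128 ≡ 227^2 = 51529 ≡ 432
748^256 ≡ 432^2 = 186624 ≡ 189
748^512 ≡ 189^2 = 35721 ≡ 1196
528 = 512 + 16, so 748^528 ≡ 1196·769 ≡ 1359 (mod 1381)
528^2 = 278784 ≡ 1203
528^4 ≡ 1203^2 = 1447209 ≡ 1302
528^8 ≡ 1302^2 = 1695204 ≡ 717
528^16 ≡ 717^2 = 514089 ≡ 357
528^32 ≡ 357^2 = 127449 ≡ 397
528^64 ≡ 397^2 = 157609 ≡ 175
528^128 ≡ 175^2 = 30625 ≡ 243
528^256 ≡ 243^2 = 59049 ≡ 1047
500 = 256 + 128 + 64 + 32 + 16 + 4, so 528^500 ≡ 1047·243·175·397·357·1302 ≡ 1081 (mod 1381)
1359·1081 = 1469079 ≡ 1076 (mod 1381)
533 ≠ 1076, so verification fails.

forged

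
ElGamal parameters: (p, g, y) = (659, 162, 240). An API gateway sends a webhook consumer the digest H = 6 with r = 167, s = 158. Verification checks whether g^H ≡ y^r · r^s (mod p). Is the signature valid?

invalid

Left side g^H mod p:
162^2 = 26244 ≡ 543
162^4 ≡ 543^2 = 294849 ≡ 276
6 = 4 + 2, so 162^6 ≡ 276·543 ≡ 275 (mod 659)
Right side y^r · r^s mod p:
240^2 = 57600 ≡ 267
240^4 ≡ 267^2 = 71289 ≡ 117
240^8 ≡ 117^2 = 13689 ≡ 509
240^16 ≡ 509^2 = 259081 ≡ 94
240^32 ≡ 94^2 = 8836 ≡ 269
240^64 ≡ 269^2 = 72361 ≡ 530
240^128 ≡ 530^2 = 280900 ≡ 166
167 = 128 + 32 + 4 + 2 + 1, so 240^167 ≡ 166·269·117·267·240 ≡ 593 (mod 659)
167^2 = 27889 ≡ 211
167^4 ≡ 211^2 = 44521 ≡ 368
167^8 ≡ 368^2 = 135424 ≡ 329
167^16 ≡ 329^2 = 108241 ≡ 165
167^32 ≡ 165^2 = 27225 ≡ 206
167^64 ≡ 206^2 = 42436 ≡ 260
167^128 ≡ 260^2 = 67600 ≡ 382
158 = 128 + 16 + 8 + 4 + 2, so 167^158 ≡ 382·165·329·368·211 ≡ 501 (mod 659)
593·501 = 297093 ≡ 543 (mod 659)
275 ≠ 543, so verification fails.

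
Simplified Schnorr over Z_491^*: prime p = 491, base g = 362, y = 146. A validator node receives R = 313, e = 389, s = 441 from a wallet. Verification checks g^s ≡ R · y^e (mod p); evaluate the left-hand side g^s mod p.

362^2 = 131044 ≡ 438
362^4 ≡ 438^2 = 191844 ≡ 354
362^8 ≡ 354^2 = 125316 ≡ 111
362^16 ≡ 111^2 = 12321 ≡ 46
362^32 ≡ 46^2 = 2116 ≡ 152
362^64 ≡ 152^2 = 23104 ≡ 27
362^128 ≡ 27^2 = 729 ≡ 238
362^256 ≡ 238^2 = 56644 ≡ 179
441 = 256 + 128 + 32 + 16 + 8 + 1, so 362^441 ≡ 179·238·152·46·111·362 ≡ 490 (mod 491)

490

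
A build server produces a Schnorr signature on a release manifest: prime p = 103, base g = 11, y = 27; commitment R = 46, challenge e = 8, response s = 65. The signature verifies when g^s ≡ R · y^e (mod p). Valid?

g^s mod p:
11^2 = 121 ≡ 18
11^4 ≡ 18^2 = 324 ≡ 15
11^8 ≡ 15^2 = 225 ≡ 19
11^16 ≡ 19^2 = 361 ≡ 52
11^32 ≡ 52^2 = 2704 ≡ 26
11^64 ≡ 26^2 = 676 ≡ 58
65 = 64 + 1, so 11^65 ≡ 58·11 ≡ 20 (mod 103)
R · y^e mod p:
27^2 = 729 ≡ 8
27^4 ≡ 8^2 = 64
27^8 ≡ 64^2 = 4096 ≡ 79
46·79 = 3634 ≡ 29 (mod 103)
20 ≠ 29; the check fails.

no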